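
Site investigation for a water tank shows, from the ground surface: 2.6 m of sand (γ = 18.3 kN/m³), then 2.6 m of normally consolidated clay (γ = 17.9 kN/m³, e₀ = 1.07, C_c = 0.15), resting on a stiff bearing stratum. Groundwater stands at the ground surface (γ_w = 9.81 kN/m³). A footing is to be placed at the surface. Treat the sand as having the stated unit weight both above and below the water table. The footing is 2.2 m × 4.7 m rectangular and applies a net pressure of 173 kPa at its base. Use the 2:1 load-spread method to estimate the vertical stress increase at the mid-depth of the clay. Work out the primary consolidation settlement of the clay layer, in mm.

S_c ≈ 58.6 mm

Mid-depth of clay below the ground surface: z = 2.6 + 2.6/2 = 3.9 m.
Total vertical stress at mid-clay: σ_v = 18.3×2.6 + 17.9×1.3 = 70.85 kPa.
Pore pressure: u = 9.81×(3.9 − 0) = 38.259 kPa.
Initial effective stress: σ'_0 = σ_v − u = 70.85 − 38.259 = 32.591 kPa.
Stress increase at mid-clay by the 2:1 spreading method:
Δσ = qBL/((B+z)(L+z)) = 173×2.2×4.7/((2.2+3.9)(4.7+3.9)) = 34.099 kPa
Final effective stress: σ'_f = σ'_0 + Δσ = 32.591 + 34.099 = 66.69 kPa.
Normally consolidated clay, so the full stress increment lies on the virgin compression line:
S_c = C_c·H/(1+e₀)·log₁₀(σ'_f/σ'_0) = 0.15×2.6/(1+1.07)×log₁₀(66.69/32.591)
    = 0.18841 × 0.31096 = 0.05859 m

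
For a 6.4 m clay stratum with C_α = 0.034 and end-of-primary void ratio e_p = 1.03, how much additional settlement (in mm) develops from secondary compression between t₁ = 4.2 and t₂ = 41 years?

Secondary compression: S_s = C_α·H/(1+e_p)·log₁₀(t₂/t₁)
S_s = 0.034×6.4/(1+1.03)×log₁₀(41/4.2)
    = 0.1072 × 0.9895 = 0.1061 m

S_s ≈ 106 mm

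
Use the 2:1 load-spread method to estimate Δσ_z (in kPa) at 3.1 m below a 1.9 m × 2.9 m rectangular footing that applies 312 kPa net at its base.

By the 2:1 method the load spreads at 1 horizontal : 2 vertical, so at depth z the loaded area has grown by z in each plan dimension:
Δσ = qBL/((B+z)(L+z)) = 312×1.9×2.9/((1.9+3.1)(2.9+3.1)) = 57.304 kPa

Δσ_z ≈ 57.3 kPa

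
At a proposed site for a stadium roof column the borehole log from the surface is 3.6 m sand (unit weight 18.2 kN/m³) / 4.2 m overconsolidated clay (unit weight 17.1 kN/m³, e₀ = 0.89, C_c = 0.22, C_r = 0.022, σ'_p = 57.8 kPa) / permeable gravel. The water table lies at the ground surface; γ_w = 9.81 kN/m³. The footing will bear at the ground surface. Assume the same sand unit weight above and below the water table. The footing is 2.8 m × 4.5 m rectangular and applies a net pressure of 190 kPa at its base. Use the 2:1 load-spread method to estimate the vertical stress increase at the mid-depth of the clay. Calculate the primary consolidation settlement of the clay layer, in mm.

S_c ≈ 55 mm

Mid-depth of clay below the ground surface: z = 3.6 + 4.2/2 = 5.7 m.
Total vertical stress at mid-clay: σ_v = 18.2×3.6 + 17.1×2.1 = 101.43 kPa.
Pore pressure: u = 9.81×(5.7 − 0) = 55.917 kPa.
Initial effective stress: σ'_0 = σ_v − u = 101.43 − 55.917 = 45.513 kPa.
Stress increase at mid-clay by the 2:1 spreading method:
Δσ = qBL/((B+z)(L+z)) = 190×2.8×4.5/((2.8+5.7)(4.5+5.7)) = 27.612 kPa
Final effective stress: σ'_f = 45.513 + 27.612 = 73.125 kPa.
σ'_f = 73.125 > σ'_p = 57.8 kPa, so the stress path crosses the preconsolidation pressure — recompression up to σ'_p, then virgin compression beyond:
S_c = H/(1+e₀)·[C_r·log₁₀(σ'_p/σ'_0) + C_c·log₁₀(σ'_f/σ'_p)]
    = 4.2/1.89 × [0.022×log₁₀(57.8/45.513) + 0.22×log₁₀(73.125/57.8)]
    = 2.2222 × [0.0022834 + 0.02247] = 0.05501 m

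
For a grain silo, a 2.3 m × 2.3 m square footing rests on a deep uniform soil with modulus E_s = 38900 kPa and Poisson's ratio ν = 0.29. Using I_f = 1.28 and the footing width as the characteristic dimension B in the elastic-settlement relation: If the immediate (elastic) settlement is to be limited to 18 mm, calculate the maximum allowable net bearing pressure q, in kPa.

S_e = q·B·(1−ν²)/E_s · I_f  ⇒  q = S_e·E_s / (B·(1−ν²)·I_f).
q = 0.018 × 38900 / (2.3 × 0.9159 × 1.28) = 259.7 kPa

q ≈ 260 kPa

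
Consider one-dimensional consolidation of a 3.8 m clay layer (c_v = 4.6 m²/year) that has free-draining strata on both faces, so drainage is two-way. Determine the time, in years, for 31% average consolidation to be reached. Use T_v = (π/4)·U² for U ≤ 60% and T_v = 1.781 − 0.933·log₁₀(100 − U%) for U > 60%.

Drainage path length: H_d = H/2 = 1.9 m (double drainage).
U ≤ 60%: T_v = (π/4)·U² = (π/4)×0.31² = 0.075477.
t = T_v·H_d²/c_v = 0.075477×1.9²/4.6 = 0.05923 years.

t ≈ 0.0592 years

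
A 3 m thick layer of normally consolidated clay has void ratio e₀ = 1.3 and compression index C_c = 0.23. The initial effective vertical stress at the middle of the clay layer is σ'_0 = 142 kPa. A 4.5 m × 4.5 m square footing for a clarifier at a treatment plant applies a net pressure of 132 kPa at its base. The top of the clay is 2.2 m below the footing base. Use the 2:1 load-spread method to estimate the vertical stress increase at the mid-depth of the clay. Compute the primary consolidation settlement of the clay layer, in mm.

S_c ≈ 32.2 mm

Mid-depth of clay below the footing base: z = 2.2 + 3/2 = 3.7 m.
Stress increase at mid-clay by the 2:1 spreading method:
Δσ = qBL/((B+z)(L+z)) = 132×4.5×4.5/((4.5+3.7)(4.5+3.7)) = 39.753 kPa
Final effective stress: σ'_f = σ'_0 + Δσ = 142 + 39.753 = 181.75 kPa.
Normally consolidated clay, so the full stress increment lies on the virgin compression line:
S_c = C_c·H/(1+e₀)·log₁₀(σ'_f/σ'_0) = 0.23×3/(1+1.3)×log₁₀(181.75/142)
    = 0.3 × 0.10719 = 0.03216 m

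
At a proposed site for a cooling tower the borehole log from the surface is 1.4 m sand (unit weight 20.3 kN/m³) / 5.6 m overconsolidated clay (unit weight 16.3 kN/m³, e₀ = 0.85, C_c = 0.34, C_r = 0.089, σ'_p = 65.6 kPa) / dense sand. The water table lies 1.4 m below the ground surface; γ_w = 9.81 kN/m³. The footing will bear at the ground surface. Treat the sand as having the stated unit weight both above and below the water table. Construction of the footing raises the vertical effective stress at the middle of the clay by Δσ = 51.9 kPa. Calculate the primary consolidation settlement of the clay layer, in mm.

Mid-depth of clay below the ground surface: z = 1.4 + 5.6/2 = 4.2 m.
Total vertical stress at mid-clay: σ_v = 20.3×1.4 + 16.3×2.8 = 74.06 kPa.
Pore pressure: u = 9.81×(4.2 − 1.4) = 27.468 kPa.
Initial effective stress: σ'_0 = σ_v − u = 74.06 − 27.468 = 46.592 kPa.
Final effective stress: σ'_f = 46.592 + 51.9 = 98.492 kPa.
σ'_f = 98.492 > σ'_p = 65.6 kPa, so the stress path crosses the preconsolidation pressure — recompression up to σ'_p, then virgin compression beyond:
S_c = H/(1+e₀)·[C_r·log₁₀(σ'_p/σ'_0) + C_c·log₁₀(σ'_f/σ'_p)]
    = 5.6/1.85 × [0.089×log₁₀(65.6/46.592) + 0.34×log₁₀(98.492/65.6)]
    = 3.027 × [0.013225 + 0.060009] = 0.2217 m

S_c ≈ 222 mm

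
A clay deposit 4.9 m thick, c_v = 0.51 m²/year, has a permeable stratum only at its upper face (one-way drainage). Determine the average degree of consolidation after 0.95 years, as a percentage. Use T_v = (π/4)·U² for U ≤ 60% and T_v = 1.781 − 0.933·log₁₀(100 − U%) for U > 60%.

U ≈ 16 %

Drainage path length: H_d = H = 4.9 m (single drainage).
T_v = c_v·t/H_d² = 0.51×0.95/4.9² = 0.020179.
T_v = 0.020179 corresponds to the U ≤ 60% branch:
U = √(4T_v/π) = 0.1603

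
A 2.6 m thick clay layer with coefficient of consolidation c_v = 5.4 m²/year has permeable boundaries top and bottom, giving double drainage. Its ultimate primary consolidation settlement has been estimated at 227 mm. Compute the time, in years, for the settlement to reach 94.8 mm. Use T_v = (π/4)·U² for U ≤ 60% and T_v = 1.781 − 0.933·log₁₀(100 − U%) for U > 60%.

Drainage path length: H_d = H/2 = 1.3 m (double drainage).
U = S(t)/S_ult = 94.8/227 = 0.4176.
U ≤ 60%: T_v = (π/4)·U² = (π/4)×0.41762² = 0.13698.
t = T_v·H_d²/c_v = 0.13698×1.3²/5.4 = 0.04287 years.

t ≈ 0.0429 years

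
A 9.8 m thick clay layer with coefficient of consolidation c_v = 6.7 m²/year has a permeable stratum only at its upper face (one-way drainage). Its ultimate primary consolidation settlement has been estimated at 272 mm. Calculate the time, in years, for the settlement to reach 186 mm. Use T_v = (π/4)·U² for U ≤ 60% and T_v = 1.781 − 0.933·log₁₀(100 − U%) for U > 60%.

t ≈ 5.47 years

Drainage path length: H_d = H = 9.8 m (single drainage).
U = S(t)/S_ult = 186/272 = 0.6838.
U > 60%: T_v = 1.781 − 0.933·log₁₀(100 − 68.382) = 0.38157.
t = T_v·H_d²/c_v = 0.38157×9.8²/6.7 = 5.47 years.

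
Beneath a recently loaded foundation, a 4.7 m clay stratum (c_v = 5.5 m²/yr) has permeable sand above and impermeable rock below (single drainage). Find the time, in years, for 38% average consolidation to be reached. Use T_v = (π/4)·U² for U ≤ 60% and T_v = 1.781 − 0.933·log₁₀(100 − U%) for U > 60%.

Drainage path length: H_d = H = 4.7 m (single drainage).
U ≤ 60%: T_v = (π/4)·U² = (π/4)×0.38² = 0.11341.
t = T_v·H_d²/c_v = 0.11341×4.7²/5.5 = 0.4555 years.

t ≈ 0.455 years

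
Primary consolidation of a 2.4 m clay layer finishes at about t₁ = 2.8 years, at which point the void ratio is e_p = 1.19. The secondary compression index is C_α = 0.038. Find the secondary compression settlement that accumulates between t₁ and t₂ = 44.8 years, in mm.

S_s ≈ 50.1 mm

Secondary compression: S_s = C_α·H/(1+e_p)·log₁₀(t₂/t₁)
S_s = 0.038×2.4/(1+1.19)×log₁₀(44.8/2.8)
    = 0.04164 × 1.204 = 0.05014 m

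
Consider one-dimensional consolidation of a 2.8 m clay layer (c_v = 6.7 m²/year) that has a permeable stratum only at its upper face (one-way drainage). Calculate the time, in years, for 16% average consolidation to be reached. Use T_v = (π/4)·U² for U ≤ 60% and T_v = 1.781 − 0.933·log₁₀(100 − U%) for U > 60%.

t ≈ 0.0235 years

Drainage path length: H_d = H = 2.8 m (single drainage).
U ≤ 60%: T_v = (π/4)·U² = (π/4)×0.16² = 0.020106.
t = T_v·H_d²/c_v = 0.020106×2.8²/6.7 = 0.02353 years.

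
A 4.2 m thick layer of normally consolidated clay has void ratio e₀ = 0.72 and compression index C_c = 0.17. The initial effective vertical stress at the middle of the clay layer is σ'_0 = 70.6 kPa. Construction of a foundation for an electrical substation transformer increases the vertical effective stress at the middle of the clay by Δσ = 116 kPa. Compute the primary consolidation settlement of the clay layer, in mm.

S_c ≈ 175 mm

Final effective stress: σ'_f = σ'_0 + Δσ = 70.6 + 116 = 186.6 kPa.
Normally consolidated clay, so the full stress increment lies on the virgin compression line:
S_c = C_c·H/(1+e₀)·log₁₀(σ'_f/σ'_0) = 0.17×4.2/(1+0.72)×log₁₀(186.6/70.6)
    = 0.41512 × 0.42211 = 0.1752 m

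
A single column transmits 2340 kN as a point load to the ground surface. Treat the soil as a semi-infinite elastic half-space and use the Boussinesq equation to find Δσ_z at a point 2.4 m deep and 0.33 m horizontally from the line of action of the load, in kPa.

Boussinesq vertical stress below a point load on an elastic half-space:
Δσ_z = 3P/(2πz²) · [1 + (r/z)²]^(−5/2)
r/z = 0.33/2.4 = 0.1375; [1+(r/z)²]^(−5/2) = 0.95425.
Δσ_z = 3×2340/(2π×2.4²) × 0.95425 = 193.97 × 0.95425 = 185.1 kPa

Δσ_z ≈ 185 kPa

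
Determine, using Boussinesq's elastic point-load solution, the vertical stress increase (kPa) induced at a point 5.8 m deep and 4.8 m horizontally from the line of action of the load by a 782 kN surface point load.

Δσ_z ≈ 3.01 kPa

Boussinesq vertical stress below a point load on an elastic half-space:
Δσ_z = 3P/(2πz²) · [1 + (r/z)²]^(−5/2)
r/z = 4.8/5.8 = 0.82759; [1+(r/z)²]^(−5/2) = 0.27137.
Δσ_z = 3×782/(2π×5.8²) × 0.27137 = 11.099 × 0.27137 = 3.012 kPa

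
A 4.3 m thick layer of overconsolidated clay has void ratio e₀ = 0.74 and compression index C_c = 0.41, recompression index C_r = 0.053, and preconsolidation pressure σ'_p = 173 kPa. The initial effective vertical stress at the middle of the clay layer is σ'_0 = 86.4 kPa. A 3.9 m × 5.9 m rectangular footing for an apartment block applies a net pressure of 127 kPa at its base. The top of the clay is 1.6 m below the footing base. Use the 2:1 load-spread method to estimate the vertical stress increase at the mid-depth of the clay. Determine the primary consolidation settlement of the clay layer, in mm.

S_c ≈ 21.5 mm

Mid-depth of clay below the footing base: z = 1.6 + 4.3/2 = 3.75 m.
Stress increase at mid-clay by the 2:1 spreading method:
Δσ = qBL/((B+z)(L+z)) = 127×3.9×5.9/((3.9+3.75)(5.9+3.75)) = 39.585 kPa
Final effective stress: σ'_f = 86.4 + 39.585 = 125.99 kPa.
σ'_f = 125.99 ≤ σ'_p = 173 kPa, so the clay remains overconsolidated and only the recompression index applies:
S_c = C_r·H/(1+e₀)·log₁₀(σ'_f/σ'_0) = 0.053×4.3/1.74×log₁₀(125.99/86.4)
    = 0.13098 × 0.16382 = 0.02146 m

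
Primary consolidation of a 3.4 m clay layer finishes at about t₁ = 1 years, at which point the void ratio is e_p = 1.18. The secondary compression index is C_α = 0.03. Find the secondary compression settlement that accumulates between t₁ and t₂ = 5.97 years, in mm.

S_s ≈ 36.3 mm

Secondary compression: S_s = C_α·H/(1+e_p)·log₁₀(t₂/t₁)
S_s = 0.03×3.4/(1+1.18)×log₁₀(5.97/1)
    = 0.04679 × 0.776 = 0.03631 m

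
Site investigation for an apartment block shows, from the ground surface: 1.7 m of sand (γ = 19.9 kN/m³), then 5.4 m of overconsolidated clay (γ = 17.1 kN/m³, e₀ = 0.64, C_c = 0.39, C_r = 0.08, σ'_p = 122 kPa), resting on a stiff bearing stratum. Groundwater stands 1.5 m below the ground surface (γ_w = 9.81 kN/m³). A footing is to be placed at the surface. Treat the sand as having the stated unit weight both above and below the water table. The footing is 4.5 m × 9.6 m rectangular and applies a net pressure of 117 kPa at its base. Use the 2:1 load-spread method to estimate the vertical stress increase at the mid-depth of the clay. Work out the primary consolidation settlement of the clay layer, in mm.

Mid-depth of clay below the ground surface: z = 1.7 + 5.4/2 = 4.4 m.
Total vertical stress at mid-clay: σ_v = 19.9×1.7 + 17.1×2.7 = 80 kPa.
Pore pressure: u = 9.81×(4.4 − 1.5) = 28.449 kPa.
Initial effective stress: σ'_0 = σ_v − u = 80 − 28.449 = 51.551 kPa.
Stress increase at mid-clay by the 2:1 spreading method:
Δσ = qBL/((B+z)(L+z)) = 117×4.5×9.6/((4.5+4.4)(9.6+4.4)) = 40.565 kPa
Final effective stress: σ'_f = 51.551 + 40.565 = 92.116 kPa.
σ'_f = 92.116 ≤ σ'_p = 122 kPa, so the clay remains overconsolidated and only the recompression index applies:
S_c = C_r·H/(1+e₀)·log₁₀(σ'_f/σ'_0) = 0.08×5.4/1.64×log₁₀(92.116/51.551)
    = 0.26342 × 0.2521 = 0.06641 m

S_c ≈ 66.4 mm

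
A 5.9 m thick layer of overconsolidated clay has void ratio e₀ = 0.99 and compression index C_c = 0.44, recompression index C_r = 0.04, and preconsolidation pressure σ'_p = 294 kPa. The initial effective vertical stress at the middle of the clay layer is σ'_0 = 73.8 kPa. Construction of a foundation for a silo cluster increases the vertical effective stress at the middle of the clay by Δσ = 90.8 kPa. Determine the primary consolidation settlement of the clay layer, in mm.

Final effective stress: σ'_f = 73.8 + 90.8 = 164.6 kPa.
σ'_f = 164.6 ≤ σ'_p = 294 kPa, so the clay remains overconsolidated and only the recompression index applies:
S_c = C_r·H/(1+e₀)·log₁₀(σ'_f/σ'_0) = 0.04×5.9/1.99×log₁₀(164.6/73.8)
    = 0.11859 × 0.34837 = 0.04131 m

S_c ≈ 41.3 mm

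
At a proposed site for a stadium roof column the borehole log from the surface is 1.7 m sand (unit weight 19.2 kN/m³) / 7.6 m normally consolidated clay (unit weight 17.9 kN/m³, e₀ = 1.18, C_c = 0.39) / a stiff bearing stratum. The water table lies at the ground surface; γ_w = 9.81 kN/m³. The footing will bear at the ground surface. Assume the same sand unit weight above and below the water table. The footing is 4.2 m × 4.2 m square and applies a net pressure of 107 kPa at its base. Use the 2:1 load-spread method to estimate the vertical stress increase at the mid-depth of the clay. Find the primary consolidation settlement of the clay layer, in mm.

S_c ≈ 211 mm

Mid-depth of clay below the ground surface: z = 1.7 + 7.6/2 = 5.5 m.
Total vertical stress at mid-clay: σ_v = 19.2×1.7 + 17.9×3.8 = 100.66 kPa.
Pore pressure: u = 9.81×(5.5 − 0) = 53.955 kPa.
Initial effective stress: σ'_0 = σ_v − u = 100.66 − 53.955 = 46.705 kPa.
Stress increase at mid-clay by the 2:1 spreading method:
Δσ = qBL/((B+z)(L+z)) = 107×4.2×4.2/((4.2+5.5)(4.2+5.5)) = 20.06 kPa
Final effective stress: σ'_f = σ'_0 + Δσ = 46.705 + 20.06 = 66.765 kPa.
Normally consolidated clay, so the full stress increment lies on the virgin compression line:
S_c = C_c·H/(1+e₀)·log₁₀(σ'_f/σ'_0) = 0.39×7.6/(1+1.18)×log₁₀(66.765/46.705)
    = 1.3596 × 0.15519 = 0.211 m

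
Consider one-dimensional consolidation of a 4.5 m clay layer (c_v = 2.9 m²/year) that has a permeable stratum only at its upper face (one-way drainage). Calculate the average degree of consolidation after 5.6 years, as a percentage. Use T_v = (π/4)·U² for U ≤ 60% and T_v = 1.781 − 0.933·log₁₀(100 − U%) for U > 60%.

Drainage path length: H_d = H = 4.5 m (single drainage).
T_v = c_v·t/H_d² = 2.9×5.6/4.5² = 0.80198.
T_v = 0.80198 corresponds to the U > 60% branch:
U = 1 − 10^((1.781 − T_v)/0.933)/100 = 0.888

U ≈ 88.8 %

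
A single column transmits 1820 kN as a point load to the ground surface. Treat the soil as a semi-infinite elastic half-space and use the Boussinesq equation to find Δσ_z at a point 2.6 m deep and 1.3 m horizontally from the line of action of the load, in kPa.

Δσ_z ≈ 73.6 kPa

Boussinesq vertical stress below a point load on an elastic half-space:
Δσ_z = 3P/(2πz²) · [1 + (r/z)²]^(−5/2)
r/z = 1.3/2.6 = 0.5; [1+(r/z)²]^(−5/2) = 0.57243.
Δσ_z = 3×1820/(2π×2.6²) × 0.57243 = 128.55 × 0.57243 = 73.59 kPa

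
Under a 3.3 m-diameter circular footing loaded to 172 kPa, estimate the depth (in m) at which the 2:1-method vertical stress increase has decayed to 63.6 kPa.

z ≈ 2.13 m

2:1 spreading — at depth z the loaded area has grown by z in each plan dimension:
qD²/(D+z)² = Δσ_z ⇒ z = D(√(q/Δσ_z) − 1) = 3.3×(√(172/63.6) − 1) = 2.127 m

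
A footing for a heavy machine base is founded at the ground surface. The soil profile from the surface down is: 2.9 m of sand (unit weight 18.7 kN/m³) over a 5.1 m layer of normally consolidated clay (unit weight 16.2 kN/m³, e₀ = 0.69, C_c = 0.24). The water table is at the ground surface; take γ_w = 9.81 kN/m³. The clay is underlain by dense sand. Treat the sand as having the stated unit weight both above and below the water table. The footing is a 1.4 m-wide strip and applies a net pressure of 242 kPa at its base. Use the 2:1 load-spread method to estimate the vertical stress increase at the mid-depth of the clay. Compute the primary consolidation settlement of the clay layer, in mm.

Mid-depth of clay below the ground surface: z = 2.9 + 5.1/2 = 5.45 m.
Total vertical stress at mid-clay: σ_v = 18.7×2.9 + 16.2×2.55 = 95.54 kPa.
Pore pressure: u = 9.81×(5.45 − 0) = 53.465 kPa.
Initial effective stress: σ'_0 = σ_v − u = 95.54 − 53.465 = 42.075 kPa.
Stress increase at mid-clay by the 2:1 spreading method:
Δσ = qB/(B+z) = 242×1.4/(1.4+5.45) = 49.46 kPa
Final effective stress: σ'_f = σ'_0 + Δσ = 42.075 + 49.46 = 91.535 kPa.
Normally consolidated clay, so the full stress increment lies on the virgin compression line:
S_c = C_c·H/(1+e₀)·log₁₀(σ'_f/σ'_0) = 0.24×5.1/(1+0.69)×log₁₀(91.535/42.075)
    = 0.72426 × 0.33756 = 0.2445 m

S_c ≈ 244 mm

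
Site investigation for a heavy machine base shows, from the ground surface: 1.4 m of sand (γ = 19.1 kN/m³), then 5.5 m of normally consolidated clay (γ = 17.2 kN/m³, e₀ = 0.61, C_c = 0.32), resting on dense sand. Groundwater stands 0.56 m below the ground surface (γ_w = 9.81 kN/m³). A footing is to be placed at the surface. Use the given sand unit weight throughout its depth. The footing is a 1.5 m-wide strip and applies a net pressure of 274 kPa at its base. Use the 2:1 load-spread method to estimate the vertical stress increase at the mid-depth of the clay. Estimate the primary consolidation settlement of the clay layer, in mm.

S_c ≈ 501 mm

Mid-depth of clay below the ground surface: z = 1.4 + 5.5/2 = 4.15 m.
Total vertical stress at mid-clay: σ_v = 19.1×1.4 + 17.2×2.75 = 74.04 kPa.
Pore pressure: u = 9.81×(4.15 − 0.56) = 35.218 kPa.
Initial effective stress: σ'_0 = σ_v − u = 74.04 − 35.218 = 38.822 kPa.
Stress increase at mid-clay by the 2:1 spreading method:
Δσ = qB/(B+z) = 274×1.5/(1.5+4.15) = 72.743 kPa
Final effective stress: σ'_f = σ'_0 + Δσ = 38.822 + 72.743 = 111.56 kPa.
Normally consolidated clay, so the full stress increment lies on the virgin compression line:
S_c = C_c·H/(1+e₀)·log₁₀(σ'_f/σ'_0) = 0.32×5.5/(1+0.61)×log₁₀(111.56/38.822)
    = 1.0932 × 0.45843 = 0.5012 m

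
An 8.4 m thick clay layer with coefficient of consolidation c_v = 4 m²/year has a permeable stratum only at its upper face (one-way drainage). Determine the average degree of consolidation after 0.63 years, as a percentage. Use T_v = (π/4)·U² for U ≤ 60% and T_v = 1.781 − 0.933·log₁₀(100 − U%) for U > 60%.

U ≈ 21.3 %

Drainage path length: H_d = H = 8.4 m (single drainage).
T_v = c_v·t/H_d² = 4×0.63/8.4² = 0.035714.
T_v = 0.035714 corresponds to the U ≤ 60% branch:
U = √(4T_v/π) = 0.2132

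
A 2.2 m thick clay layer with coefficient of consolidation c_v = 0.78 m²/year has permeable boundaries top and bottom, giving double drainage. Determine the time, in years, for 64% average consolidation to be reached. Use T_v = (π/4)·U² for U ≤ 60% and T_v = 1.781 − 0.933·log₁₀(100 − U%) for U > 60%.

Drainage path length: H_d = H/2 = 1.1 m (double drainage).
U > 60%: T_v = 1.781 − 0.933·log₁₀(100 − 64) = 0.32897.
t = T_v·H_d²/c_v = 0.32897×1.1²/0.78 = 0.5103 years.

t ≈ 0.51 years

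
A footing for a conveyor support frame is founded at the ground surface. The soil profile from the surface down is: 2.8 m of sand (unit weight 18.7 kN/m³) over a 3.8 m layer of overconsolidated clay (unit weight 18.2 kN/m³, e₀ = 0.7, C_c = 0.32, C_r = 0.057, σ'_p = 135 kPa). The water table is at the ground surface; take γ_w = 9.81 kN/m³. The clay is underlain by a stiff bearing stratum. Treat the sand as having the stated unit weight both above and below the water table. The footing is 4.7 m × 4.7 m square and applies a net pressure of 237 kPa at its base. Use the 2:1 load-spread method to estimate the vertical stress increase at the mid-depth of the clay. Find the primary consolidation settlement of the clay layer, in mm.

Mid-depth of clay below the ground surface: z = 2.8 + 3.8/2 = 4.7 m.
Total vertical stress at mid-clay: σ_v = 18.7×2.8 + 18.2×1.9 = 86.94 kPa.
Pore pressure: u = 9.81×(4.7 − 0) = 46.107 kPa.
Initial effective stress: σ'_0 = σ_v − u = 86.94 − 46.107 = 40.833 kPa.
Stress increase at mid-clay by the 2:1 spreading method:
Δσ = qBL/((B+z)(L+z)) = 237×4.7×4.7/((4.7+4.7)(4.7+4.7)) = 59.25 kPa
Final effective stress: σ'_f = 40.833 + 59.25 = 100.08 kPa.
σ'_f = 100.08 ≤ σ'_p = 135 kPa, so the clay remains overconsolidated and only the recompression index applies:
S_c = C_r·H/(1+e₀)·log₁₀(σ'_f/σ'_0) = 0.057×3.8/1.7×log₁₀(100.08/40.833)
    = 0.12741 × 0.38934 = 0.04961 m

S_c ≈ 49.6 mm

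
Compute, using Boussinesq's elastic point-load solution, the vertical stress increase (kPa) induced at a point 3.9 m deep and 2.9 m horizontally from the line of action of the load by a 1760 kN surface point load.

Δσ_z ≈ 18.4 kPa

Boussinesq vertical stress below a point load on an elastic half-space:
Δσ_z = 3P/(2πz²) · [1 + (r/z)²]^(−5/2)
r/z = 2.9/3.9 = 0.74359; [1+(r/z)²]^(−5/2) = 0.33275.
Δσ_z = 3×1760/(2π×3.9²) × 0.33275 = 55.249 × 0.33275 = 18.38 kPa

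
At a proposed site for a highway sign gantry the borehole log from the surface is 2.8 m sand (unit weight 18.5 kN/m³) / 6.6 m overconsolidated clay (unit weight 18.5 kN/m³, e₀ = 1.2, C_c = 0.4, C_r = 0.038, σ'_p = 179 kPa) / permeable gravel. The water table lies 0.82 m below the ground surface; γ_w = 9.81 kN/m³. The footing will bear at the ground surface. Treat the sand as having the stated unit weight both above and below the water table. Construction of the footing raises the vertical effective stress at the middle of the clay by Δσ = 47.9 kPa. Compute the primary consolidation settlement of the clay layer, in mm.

S_c ≈ 28.7 mm

Mid-depth of clay below the ground surface: z = 2.8 + 6.6/2 = 6.1 m.
Total vertical stress at mid-clay: σ_v = 18.5×2.8 + 18.5×3.3 = 112.85 kPa.
Pore pressure: u = 9.81×(6.1 − 0.82) = 51.797 kPa.
Initial effective stress: σ'_0 = σ_v − u = 112.85 − 51.797 = 61.053 kPa.
Final effective stress: σ'_f = 61.053 + 47.9 = 108.95 kPa.
σ'_f = 108.95 ≤ σ'_p = 179 kPa, so the clay remains overconsolidated and only the recompression index applies:
S_c = C_r·H/(1+e₀)·log₁₀(σ'_f/σ'_0) = 0.038×6.6/2.2×log₁₀(108.95/61.053)
    = 0.114 × 0.25152 = 0.02867 m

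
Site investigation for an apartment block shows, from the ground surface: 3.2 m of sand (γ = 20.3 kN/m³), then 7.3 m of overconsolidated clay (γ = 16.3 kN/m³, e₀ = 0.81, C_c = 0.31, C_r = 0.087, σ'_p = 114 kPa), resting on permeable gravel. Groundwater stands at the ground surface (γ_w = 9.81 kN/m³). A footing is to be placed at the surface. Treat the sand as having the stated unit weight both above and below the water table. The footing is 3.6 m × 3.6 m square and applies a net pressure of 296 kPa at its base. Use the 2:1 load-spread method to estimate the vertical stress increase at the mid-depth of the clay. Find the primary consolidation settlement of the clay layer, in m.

S_c ≈ 0.0729 m

Mid-depth of clay below the ground surface: z = 3.2 + 7.3/2 = 6.85 m.
Total vertical stress at mid-clay: σ_v = 20.3×3.2 + 16.3×3.65 = 124.46 kPa.
Pore pressure: u = 9.81×(6.85 − 0) = 67.198 kPa.
Initial effective stress: σ'_0 = σ_v − u = 124.46 − 67.198 = 57.262 kPa.
Stress increase at mid-clay by the 2:1 spreading method:
Δσ = qBL/((B+z)(L+z)) = 296×3.6×3.6/((3.6+6.85)(3.6+6.85)) = 35.129 kPa
Final effective stress: σ'_f = 57.262 + 35.129 = 92.391 kPa.
σ'_f = 92.391 ≤ σ'_p = 114 kPa, so the clay remains overconsolidated and only the recompression index applies:
S_c = C_r·H/(1+e₀)·log₁₀(σ'_f/σ'_0) = 0.087×7.3/1.81×log₁₀(92.391/57.262)
    = 0.35088 × 0.20776 = 0.0729 m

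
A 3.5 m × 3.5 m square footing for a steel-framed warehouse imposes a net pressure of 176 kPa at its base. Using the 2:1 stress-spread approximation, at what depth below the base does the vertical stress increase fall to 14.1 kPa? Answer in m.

z ≈ 8.87 m

2:1 spreading — at depth z the loaded area has grown by z in each plan dimension:
qB²/(B+z)² = Δσ_z ⇒ z = B(√(q/Δσ_z) − 1) = 3.5×(√(176/14.1) − 1) = 8.866 m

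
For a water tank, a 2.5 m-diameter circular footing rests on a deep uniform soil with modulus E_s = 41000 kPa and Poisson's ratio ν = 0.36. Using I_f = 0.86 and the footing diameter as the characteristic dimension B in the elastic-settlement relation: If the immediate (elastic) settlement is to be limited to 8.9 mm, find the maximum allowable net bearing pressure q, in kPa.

S_e = q·B·(1−ν²)/E_s · I_f  ⇒  q = S_e·E_s / (B·(1−ν²)·I_f).
q = 0.0089 × 41000 / (2.5 × 0.8704 × 0.86) = 195 kPa

q ≈ 195 kPa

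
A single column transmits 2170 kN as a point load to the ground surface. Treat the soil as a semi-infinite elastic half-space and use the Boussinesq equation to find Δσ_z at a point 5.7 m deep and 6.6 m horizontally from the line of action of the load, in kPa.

Boussinesq vertical stress below a point load on an elastic half-space:
Δσ_z = 3P/(2πz²) · [1 + (r/z)²]^(−5/2)
r/z = 6.6/5.7 = 1.1579; [1+(r/z)²]^(−5/2) = 0.1193.
Δσ_z = 3×2170/(2π×5.7²) × 0.1193 = 31.89 × 0.1193 = 3.804 kPa

Δσ_z ≈ 3.8 kPa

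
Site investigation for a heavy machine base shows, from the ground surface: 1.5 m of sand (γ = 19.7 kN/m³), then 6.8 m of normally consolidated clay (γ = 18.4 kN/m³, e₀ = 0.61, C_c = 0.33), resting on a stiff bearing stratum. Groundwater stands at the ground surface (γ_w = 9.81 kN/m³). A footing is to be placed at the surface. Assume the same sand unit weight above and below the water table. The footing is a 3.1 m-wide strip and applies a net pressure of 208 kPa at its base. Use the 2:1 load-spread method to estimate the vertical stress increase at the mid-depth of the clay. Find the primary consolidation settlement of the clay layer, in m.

Mid-depth of clay below the ground surface: z = 1.5 + 6.8/2 = 4.9 m.
Total vertical stress at mid-clay: σ_v = 19.7×1.5 + 18.4×3.4 = 92.11 kPa.
Pore pressure: u = 9.81×(4.9 − 0) = 48.069 kPa.
Initial effective stress: σ'_0 = σ_v − u = 92.11 − 48.069 = 44.041 kPa.
Stress increase at mid-clay by the 2:1 spreading method:
Δσ = qB/(B+z) = 208×3.1/(3.1+4.9) = 80.6 kPa
Final effective stress: σ'_f = σ'_0 + Δσ = 44.041 + 80.6 = 124.64 kPa.
Normally consolidated clay, so the full stress increment lies on the virgin compression line:
S_c = C_c·H/(1+e₀)·log₁₀(σ'_f/σ'_0) = 0.33×6.8/(1+0.61)×log₁₀(124.64/44.041)
    = 1.3938 × 0.4518 = 0.6297 m

S_c ≈ 0.63 m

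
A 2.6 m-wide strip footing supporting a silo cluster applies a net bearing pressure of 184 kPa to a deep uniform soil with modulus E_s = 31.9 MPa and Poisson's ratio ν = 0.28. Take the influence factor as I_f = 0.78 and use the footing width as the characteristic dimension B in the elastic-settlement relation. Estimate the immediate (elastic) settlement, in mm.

S_e ≈ 10.8 mm

Immediate (elastic) settlement: S_e = q·B·(1−ν²)/E_s · I_f.
E_s = 31.9 MPa = 31900 kPa.
S_e = 184 × 2.6 × (1 − 0.28²) / 31900 × 0.78
    = 184 × 2.6 × 0.9216 / 31900 × 0.78
    = 0.01078 m = 10.78 mm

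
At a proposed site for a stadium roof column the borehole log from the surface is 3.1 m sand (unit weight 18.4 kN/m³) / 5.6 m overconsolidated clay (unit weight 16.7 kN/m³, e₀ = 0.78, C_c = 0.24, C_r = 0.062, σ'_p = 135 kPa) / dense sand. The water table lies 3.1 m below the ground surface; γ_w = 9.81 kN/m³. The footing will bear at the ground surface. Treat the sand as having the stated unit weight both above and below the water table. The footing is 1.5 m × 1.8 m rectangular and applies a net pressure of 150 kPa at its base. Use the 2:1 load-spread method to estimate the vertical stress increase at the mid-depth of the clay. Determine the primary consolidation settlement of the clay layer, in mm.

Mid-depth of clay below the ground surface: z = 3.1 + 5.6/2 = 5.9 m.
Total vertical stress at mid-clay: σ_v = 18.4×3.1 + 16.7×2.8 = 103.8 kPa.
Pore pressure: u = 9.81×(5.9 − 3.1) = 27.468 kPa.
Initial effective stress: σ'_0 = σ_v − u = 103.8 − 27.468 = 76.332 kPa.
Stress increase at mid-clay by the 2:1 spreading method:
Δσ = qBL/((B+z)(L+z)) = 150×1.5×1.8/((1.5+5.9)(1.8+5.9)) = 7.1078 kPa
Final effective stress: σ'_f = 76.332 + 7.1078 = 83.44 kPa.
σ'_f = 83.44 ≤ σ'_p = 135 kPa, so the clay remains overconsolidated and only the recompression index applies:
S_c = C_r·H/(1+e₀)·log₁₀(σ'_f/σ'_0) = 0.062×5.6/1.78×log₁₀(83.44/76.332)
    = 0.19506 × 0.038668 = 0.007543 m

S_c ≈ 7.54 mm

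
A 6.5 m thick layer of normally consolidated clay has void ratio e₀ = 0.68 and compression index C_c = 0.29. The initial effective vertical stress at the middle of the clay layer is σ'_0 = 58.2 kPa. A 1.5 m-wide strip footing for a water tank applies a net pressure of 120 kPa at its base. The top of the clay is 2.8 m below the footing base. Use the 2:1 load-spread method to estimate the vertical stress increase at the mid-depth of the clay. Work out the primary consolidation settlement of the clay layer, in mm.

Mid-depth of clay below the footing base: z = 2.8 + 6.5/2 = 6.05 m.
Stress increase at mid-clay by the 2:1 spreading method:
Δσ = qB/(B+z) = 120×1.5/(1.5+6.05) = 23.841 kPa
Final effective stress: σ'_f = σ'_0 + Δσ = 58.2 + 23.841 = 82.041 kPa.
Normally consolidated clay, so the full stress increment lies on the virgin compression line:
S_c = C_c·H/(1+e₀)·log₁₀(σ'_f/σ'_0) = 0.29×6.5/(1+0.68)×log₁₀(82.041/58.2)
    = 1.122 × 0.14911 = 0.1673 m

S_c ≈ 167 mm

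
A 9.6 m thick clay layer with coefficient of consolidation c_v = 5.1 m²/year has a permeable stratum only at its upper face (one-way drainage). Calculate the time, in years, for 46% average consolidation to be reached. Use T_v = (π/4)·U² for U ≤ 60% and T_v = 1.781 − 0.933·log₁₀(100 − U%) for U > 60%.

Drainage path length: H_d = H = 9.6 m (single drainage).
U ≤ 60%: T_v = (π/4)·U² = (π/4)×0.46² = 0.16619.
t = T_v·H_d²/c_v = 0.16619×9.6²/5.1 = 3.003 years.

t ≈ 3 years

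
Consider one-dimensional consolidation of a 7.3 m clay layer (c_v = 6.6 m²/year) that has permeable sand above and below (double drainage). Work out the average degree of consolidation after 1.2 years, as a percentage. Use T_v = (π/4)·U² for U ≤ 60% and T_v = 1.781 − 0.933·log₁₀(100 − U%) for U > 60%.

U ≈ 81.3 %

Drainage path length: H_d = H/2 = 3.65 m (double drainage).
T_v = c_v·t/H_d² = 6.6×1.2/3.65² = 0.59448.
T_v = 0.59448 corresponds to the U > 60% branch:
U = 1 − 10^((1.781 − T_v)/0.933)/100 = 0.813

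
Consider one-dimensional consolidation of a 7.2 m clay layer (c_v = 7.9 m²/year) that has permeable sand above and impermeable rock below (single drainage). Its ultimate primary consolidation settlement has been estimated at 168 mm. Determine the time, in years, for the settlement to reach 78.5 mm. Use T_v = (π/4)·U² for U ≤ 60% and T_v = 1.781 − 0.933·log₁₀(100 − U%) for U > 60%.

t ≈ 1.13 years

Drainage path length: H_d = H = 7.2 m (single drainage).
U = S(t)/S_ult = 78.5/168 = 0.4673.
U ≤ 60%: T_v = (π/4)·U² = (π/4)×0.46726² = 0.17148.
t = T_v·H_d²/c_v = 0.17148×7.2²/7.9 = 1.125 years.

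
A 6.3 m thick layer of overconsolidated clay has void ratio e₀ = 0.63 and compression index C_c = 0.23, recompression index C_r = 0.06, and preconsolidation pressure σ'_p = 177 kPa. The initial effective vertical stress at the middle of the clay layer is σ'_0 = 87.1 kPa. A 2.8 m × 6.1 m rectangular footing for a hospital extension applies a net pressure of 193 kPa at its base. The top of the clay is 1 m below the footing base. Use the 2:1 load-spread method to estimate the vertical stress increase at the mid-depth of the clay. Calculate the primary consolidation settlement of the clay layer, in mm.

Mid-depth of clay below the footing base: z = 1 + 6.3/2 = 4.15 m.
Stress increase at mid-clay by the 2:1 spreading method:
Δσ = qBL/((B+z)(L+z)) = 193×2.8×6.1/((2.8+4.15)(6.1+4.15)) = 46.274 kPa
Final effective stress: σ'_f = 87.1 + 46.274 = 133.37 kPa.
σ'_f = 133.37 ≤ σ'_p = 177 kPa, so the clay remains overconsolidated and only the recompression index applies:
S_c = C_r·H/(1+e₀)·log₁₀(σ'_f/σ'_0) = 0.06×6.3/1.63×log₁₀(133.37/87.1)
    = 0.2319 × 0.18504 = 0.04291 m

S_c ≈ 42.9 mm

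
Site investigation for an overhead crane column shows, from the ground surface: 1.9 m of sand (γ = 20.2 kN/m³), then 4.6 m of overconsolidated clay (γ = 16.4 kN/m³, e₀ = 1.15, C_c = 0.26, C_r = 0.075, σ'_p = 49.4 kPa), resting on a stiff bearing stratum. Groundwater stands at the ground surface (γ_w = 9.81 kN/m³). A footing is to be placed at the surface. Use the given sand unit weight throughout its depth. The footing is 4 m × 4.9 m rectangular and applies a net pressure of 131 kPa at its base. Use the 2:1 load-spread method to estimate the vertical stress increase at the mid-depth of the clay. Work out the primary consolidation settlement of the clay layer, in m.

S_c ≈ 0.106 m

Mid-depth of clay below the ground surface: z = 1.9 + 4.6/2 = 4.2 m.
Total vertical stress at mid-clay: σ_v = 20.2×1.9 + 16.4×2.3 = 76.1 kPa.
Pore pressure: u = 9.81×(4.2 − 0) = 41.202 kPa.
Initial effective stress: σ'_0 = σ_v − u = 76.1 − 41.202 = 34.898 kPa.
Stress increase at mid-clay by the 2:1 spreading method:
Δσ = qBL/((B+z)(L+z)) = 131×4×4.9/((4+4.2)(4.9+4.2)) = 34.409 kPa
Final effective stress: σ'_f = 34.898 + 34.409 = 69.307 kPa.
σ'_f = 69.307 > σ'_p = 49.4 kPa, so the stress path crosses the preconsolidation pressure — recompression up to σ'_p, then virgin compression beyond:
S_c = H/(1+e₀)·[C_r·log₁₀(σ'_p/σ'_0) + C_c·log₁₀(σ'_f/σ'_p)]
    = 4.6/2.15 × [0.075×log₁₀(49.4/34.898) + 0.26×log₁₀(69.307/49.4)]
    = 2.1395 × [0.011319 + 0.038233] = 0.106 m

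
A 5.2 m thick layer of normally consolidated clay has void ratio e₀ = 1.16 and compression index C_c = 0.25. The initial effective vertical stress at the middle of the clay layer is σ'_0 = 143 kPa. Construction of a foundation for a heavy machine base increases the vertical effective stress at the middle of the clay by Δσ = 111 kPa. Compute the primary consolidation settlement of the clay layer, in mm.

S_c ≈ 150 mm

Final effective stress: σ'_f = σ'_0 + Δσ = 143 + 111 = 254 kPa.
Normally consolidated clay, so the full stress increment lies on the virgin compression line:
S_c = C_c·H/(1+e₀)·log₁₀(σ'_f/σ'_0) = 0.25×5.2/(1+1.16)×log₁₀(254/143)
    = 0.60185 × 0.2495 = 0.1502 m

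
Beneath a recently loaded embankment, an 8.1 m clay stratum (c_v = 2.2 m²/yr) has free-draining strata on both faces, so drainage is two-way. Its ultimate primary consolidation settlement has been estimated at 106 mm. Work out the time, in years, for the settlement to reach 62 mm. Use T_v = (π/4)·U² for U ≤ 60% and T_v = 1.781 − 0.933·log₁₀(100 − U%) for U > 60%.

t ≈ 2 years

Drainage path length: H_d = H/2 = 4.05 m (double drainage).
U = S(t)/S_ult = 62/106 = 0.5849.
U ≤ 60%: T_v = (π/4)·U² = (π/4)×0.58491² = 0.2687.
t = T_v·H_d²/c_v = 0.2687×4.05²/2.2 = 2.003 years.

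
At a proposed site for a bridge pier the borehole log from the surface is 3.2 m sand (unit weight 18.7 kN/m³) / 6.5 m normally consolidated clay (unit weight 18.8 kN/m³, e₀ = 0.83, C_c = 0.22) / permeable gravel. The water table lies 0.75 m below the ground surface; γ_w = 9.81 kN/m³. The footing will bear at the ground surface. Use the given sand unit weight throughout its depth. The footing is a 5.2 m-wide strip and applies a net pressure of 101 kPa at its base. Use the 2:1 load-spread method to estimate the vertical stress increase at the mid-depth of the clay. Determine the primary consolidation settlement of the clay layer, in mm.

S_c ≈ 179 mm

Mid-depth of clay below the ground surface: z = 3.2 + 6.5/2 = 6.45 m.
Total vertical stress at mid-clay: σ_v = 18.7×3.2 + 18.8×3.25 = 120.94 kPa.
Pore pressure: u = 9.81×(6.45 − 0.75) = 55.917 kPa.
Initial effective stress: σ'_0 = σ_v − u = 120.94 − 55.917 = 65.023 kPa.
Stress increase at mid-clay by the 2:1 spreading method:
Δσ = qB/(B+z) = 101×5.2/(5.2+6.45) = 45.082 kPa
Final effective stress: σ'_f = σ'_0 + Δσ = 65.023 + 45.082 = 110.1 kPa.
Normally consolidated clay, so the full stress increment lies on the virgin compression line:
S_c = C_c·H/(1+e₀)·log₁₀(σ'_f/σ'_0) = 0.22×6.5/(1+0.83)×log₁₀(110.1/65.023)
    = 0.78142 × 0.22872 = 0.1787 m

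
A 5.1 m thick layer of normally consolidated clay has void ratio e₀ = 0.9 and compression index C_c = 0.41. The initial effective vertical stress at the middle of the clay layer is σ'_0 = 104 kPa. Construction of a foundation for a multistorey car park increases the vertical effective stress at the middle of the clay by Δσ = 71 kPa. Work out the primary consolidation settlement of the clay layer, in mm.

Final effective stress: σ'_f = σ'_0 + Δσ = 104 + 71 = 175 kPa.
Normally consolidated clay, so the full stress increment lies on the virgin compression line:
S_c = C_c·H/(1+e₀)·log₁₀(σ'_f/σ'_0) = 0.41×5.1/(1+0.9)×log₁₀(175/104)
    = 1.1005 × 0.226 = 0.2487 m

S_c ≈ 249 mm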